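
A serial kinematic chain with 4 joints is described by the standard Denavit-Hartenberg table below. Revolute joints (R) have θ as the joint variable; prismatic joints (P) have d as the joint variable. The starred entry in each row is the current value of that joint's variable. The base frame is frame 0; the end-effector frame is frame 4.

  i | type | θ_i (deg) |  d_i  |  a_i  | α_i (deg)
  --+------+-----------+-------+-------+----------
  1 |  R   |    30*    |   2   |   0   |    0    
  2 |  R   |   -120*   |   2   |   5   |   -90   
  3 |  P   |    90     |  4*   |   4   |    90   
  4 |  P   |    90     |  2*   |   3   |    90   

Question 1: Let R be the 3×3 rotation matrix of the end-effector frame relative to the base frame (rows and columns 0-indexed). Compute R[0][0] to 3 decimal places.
1.000

End-effector x-axis (col 0 of R) = (1.0000,0.0000,0.0000)
R[0][0] = 1.0000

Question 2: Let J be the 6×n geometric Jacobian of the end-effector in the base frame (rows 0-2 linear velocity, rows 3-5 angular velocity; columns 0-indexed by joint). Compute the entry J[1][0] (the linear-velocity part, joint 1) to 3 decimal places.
axis z_0 = ẑ; lever o_n−o_0 = (7.0000,-7.0000,0.0000)
cross product → J_v[:, 0] = (7.0000,7.0000,-0.0000)
J_ω[:, 0] = z_0
entry J[1][0] = 7.0000

7.000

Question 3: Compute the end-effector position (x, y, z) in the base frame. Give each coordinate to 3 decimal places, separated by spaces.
7.000 -7.000 0.000

after link 1: o_1 = (0.0000, 0.0000, 2.0000)
after link 2: o_2 = (0.0000, -5.0000, 4.0000)
after link 3: o_3 = (4.0000, -5.0000, 0.0000)
after link 4: o_4 = (7.0000, -7.0000, 0.0000)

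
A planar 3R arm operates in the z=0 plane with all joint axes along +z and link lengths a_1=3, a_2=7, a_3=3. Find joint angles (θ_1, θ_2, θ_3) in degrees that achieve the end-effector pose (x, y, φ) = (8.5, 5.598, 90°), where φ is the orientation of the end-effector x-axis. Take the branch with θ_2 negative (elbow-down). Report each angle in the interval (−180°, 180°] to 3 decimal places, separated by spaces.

60.000 -60.001 90.001

wrist centre = target − a_3·(cos φ, sin φ) = (8.5000, 2.5980)
cos θ_2 = (78.9996−3²−7²)/(2·3·7) = 0.5000; θ_2 = -60.0006° (elbow-down)
β = atan2(2.5980,8.5000) = 16.9956°; ψ = atan2(-6.0622,6.4999) = -43.0044°
θ_1 = β − ψ = 60.0000°
θ_3 = φ − θ_1 − θ_2 = 90.0006° (wrapped to (-180°,180°])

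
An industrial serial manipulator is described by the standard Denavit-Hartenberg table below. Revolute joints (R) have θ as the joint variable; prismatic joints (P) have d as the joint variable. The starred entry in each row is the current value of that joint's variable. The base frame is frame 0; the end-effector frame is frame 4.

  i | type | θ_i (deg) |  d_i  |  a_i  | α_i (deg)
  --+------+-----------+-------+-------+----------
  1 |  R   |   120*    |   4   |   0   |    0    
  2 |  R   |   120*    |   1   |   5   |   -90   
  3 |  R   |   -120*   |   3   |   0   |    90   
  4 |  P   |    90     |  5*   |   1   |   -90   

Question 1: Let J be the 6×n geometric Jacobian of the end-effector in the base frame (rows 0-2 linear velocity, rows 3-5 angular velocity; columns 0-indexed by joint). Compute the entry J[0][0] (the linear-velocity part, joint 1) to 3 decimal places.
2.580

axis z_0 = ẑ; lever o_n−o_0 = (3.1292,-2.5801,2.5000)
cross product → J_v[:, 0] = (2.5801,3.1292,-0.0000)
J_ω[:, 0] = z_0
entry J[0][0] = 2.5801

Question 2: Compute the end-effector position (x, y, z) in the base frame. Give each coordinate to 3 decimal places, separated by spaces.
after link 1: o_1 = (0.0000, 0.0000, 4.0000)
after link 2: o_2 = (-2.5000, -4.3301, 5.0000)
after link 3: o_3 = (0.0981, -5.8301, 5.0000)
after link 4: o_4 = (3.1292, -2.5801, 2.5000)

3.129 -2.580 2.500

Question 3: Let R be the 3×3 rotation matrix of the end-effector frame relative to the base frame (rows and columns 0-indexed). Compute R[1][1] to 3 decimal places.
-0.750

End-effector y-axis (col 1 of R) = (-0.4330,-0.7500,0.5000)
R[1][1] = -0.7500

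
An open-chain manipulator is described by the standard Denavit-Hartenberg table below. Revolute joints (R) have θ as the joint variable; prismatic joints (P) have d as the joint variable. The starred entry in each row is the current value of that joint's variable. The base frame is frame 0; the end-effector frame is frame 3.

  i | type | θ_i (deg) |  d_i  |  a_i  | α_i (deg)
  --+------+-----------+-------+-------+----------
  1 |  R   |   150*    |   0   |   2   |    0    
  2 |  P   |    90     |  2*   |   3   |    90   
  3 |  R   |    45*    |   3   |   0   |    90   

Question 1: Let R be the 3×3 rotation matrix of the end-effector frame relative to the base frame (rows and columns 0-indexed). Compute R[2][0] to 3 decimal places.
End-effector x-axis (col 0 of R) = (-0.3536,-0.6124,0.7071)
R[2][0] = 0.7071

0.707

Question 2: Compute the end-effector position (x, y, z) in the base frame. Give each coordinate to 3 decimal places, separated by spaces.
-5.830 -0.098 2.000

after link 1: o_1 = (-1.7321, 1.0000, 0.0000)
after link 2: o_2 = (-3.2321, -1.5981, 2.0000)
after link 3: o_3 = (-5.8301, -0.0981, 2.0000)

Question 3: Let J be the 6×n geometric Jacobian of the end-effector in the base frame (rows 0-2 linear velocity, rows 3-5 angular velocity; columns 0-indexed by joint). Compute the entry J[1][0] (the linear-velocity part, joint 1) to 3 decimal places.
-5.830

axis z_0 = ẑ; lever o_n−o_0 = (-5.8301,-0.0981,2.0000)
cross product → J_v[:, 0] = (0.0981,-5.8301,0.0000)
J_ω[:, 0] = z_0
entry J[1][0] = -5.8301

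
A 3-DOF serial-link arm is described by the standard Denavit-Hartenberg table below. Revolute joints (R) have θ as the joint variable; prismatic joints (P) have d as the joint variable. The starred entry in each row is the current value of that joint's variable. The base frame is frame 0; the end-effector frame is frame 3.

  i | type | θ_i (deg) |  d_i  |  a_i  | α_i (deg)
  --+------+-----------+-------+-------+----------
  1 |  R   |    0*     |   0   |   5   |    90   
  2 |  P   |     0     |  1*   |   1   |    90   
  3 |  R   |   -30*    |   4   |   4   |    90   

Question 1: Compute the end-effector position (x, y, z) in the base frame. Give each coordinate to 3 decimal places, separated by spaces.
9.464 1.000 -4.000

after link 1: o_1 = (5.0000, 0.0000, 0.0000)
after link 2: o_2 = (6.0000, -1.0000, 0.0000)
after link 3: o_3 = (9.4641, 1.0000, -4.0000)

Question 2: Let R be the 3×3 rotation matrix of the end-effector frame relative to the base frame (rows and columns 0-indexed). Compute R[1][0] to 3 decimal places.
0.500

End-effector x-axis (col 0 of R) = (0.8660,0.5000,-0.0000)
R[1][0] = 0.5000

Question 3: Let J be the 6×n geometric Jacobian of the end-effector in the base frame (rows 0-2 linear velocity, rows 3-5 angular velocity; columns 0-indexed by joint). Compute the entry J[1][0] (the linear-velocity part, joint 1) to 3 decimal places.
axis z_0 = ẑ; lever o_n−o_0 = (9.4641,1.0000,-4.0000)
cross product → J_v[:, 0] = (-1.0000,9.4641,0.0000)
J_ω[:, 0] = z_0
entry J[1][0] = 9.4641

9.464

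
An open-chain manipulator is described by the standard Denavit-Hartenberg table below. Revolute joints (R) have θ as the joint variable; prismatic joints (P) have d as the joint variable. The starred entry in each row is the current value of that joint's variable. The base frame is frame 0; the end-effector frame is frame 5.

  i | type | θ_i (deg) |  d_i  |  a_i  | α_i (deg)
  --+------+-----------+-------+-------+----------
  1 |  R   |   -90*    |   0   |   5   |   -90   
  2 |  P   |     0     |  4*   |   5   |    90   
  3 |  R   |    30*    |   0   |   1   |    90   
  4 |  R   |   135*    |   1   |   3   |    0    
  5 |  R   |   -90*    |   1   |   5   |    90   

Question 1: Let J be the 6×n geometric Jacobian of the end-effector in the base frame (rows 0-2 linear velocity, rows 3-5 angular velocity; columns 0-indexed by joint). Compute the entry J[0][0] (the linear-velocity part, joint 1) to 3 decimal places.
13.091

axis z_0 = ẑ; lever o_n−o_0 = (3.4751,-13.0908,5.6569)
cross product → J_v[:, 0] = (13.0908,3.4751,-0.0000)
J_ω[:, 0] = z_0
entry J[0][0] = 13.0908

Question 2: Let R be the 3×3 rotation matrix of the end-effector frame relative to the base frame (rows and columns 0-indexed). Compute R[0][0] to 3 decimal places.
End-effector x-axis (col 0 of R) = (0.3536,-0.6124,0.7071)
R[0][0] = 0.3536

0.354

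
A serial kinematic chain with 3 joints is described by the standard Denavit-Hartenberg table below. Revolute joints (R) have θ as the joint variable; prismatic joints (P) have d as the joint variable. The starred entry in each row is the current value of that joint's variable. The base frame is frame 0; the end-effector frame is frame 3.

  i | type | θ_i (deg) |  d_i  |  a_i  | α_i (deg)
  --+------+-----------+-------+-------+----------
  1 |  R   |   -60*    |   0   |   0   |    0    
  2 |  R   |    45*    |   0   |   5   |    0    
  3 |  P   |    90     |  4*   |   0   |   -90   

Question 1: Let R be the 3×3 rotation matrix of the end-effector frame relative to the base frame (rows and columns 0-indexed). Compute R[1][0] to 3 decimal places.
0.966

End-effector x-axis (col 0 of R) = (0.2588,0.9659,0.0000)
R[1][0] = 0.9659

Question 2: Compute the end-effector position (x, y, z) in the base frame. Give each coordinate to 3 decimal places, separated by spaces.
after link 1: o_1 = (0.0000, 0.0000, 0.0000)
after link 2: o_2 = (4.8296, -1.2941, 0.0000)
after link 3: o_3 = (4.8296, -1.2941, 4.0000)

4.830 -1.294 4.000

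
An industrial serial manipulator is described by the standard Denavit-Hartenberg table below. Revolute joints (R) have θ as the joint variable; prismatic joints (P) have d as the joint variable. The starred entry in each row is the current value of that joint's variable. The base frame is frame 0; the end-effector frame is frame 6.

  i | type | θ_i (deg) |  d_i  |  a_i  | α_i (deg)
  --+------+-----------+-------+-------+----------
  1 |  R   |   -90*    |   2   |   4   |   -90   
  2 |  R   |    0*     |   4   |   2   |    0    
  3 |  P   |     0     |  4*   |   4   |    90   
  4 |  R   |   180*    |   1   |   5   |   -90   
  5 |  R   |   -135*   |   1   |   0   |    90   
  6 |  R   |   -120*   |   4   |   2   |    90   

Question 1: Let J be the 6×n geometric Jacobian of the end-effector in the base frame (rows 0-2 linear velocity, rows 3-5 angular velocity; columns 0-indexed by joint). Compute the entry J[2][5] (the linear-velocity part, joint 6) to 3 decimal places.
axis z_5 = (-0.0000,-0.7071,-0.7071); lever o_n−o_5 = (1.7321,-2.1213,-3.5355)
cross product → J_v[:, 5] = (1.0000,-1.2247,1.2247)
J_ω[:, 5] = z_5
entry J[2][5] = 1.2247

1.225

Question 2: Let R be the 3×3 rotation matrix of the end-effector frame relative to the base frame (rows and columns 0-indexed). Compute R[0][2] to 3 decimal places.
-0.500

End-effector z-axis (col 2 of R) = (-0.5000,0.6124,-0.6124)
R[0][2] = -0.5000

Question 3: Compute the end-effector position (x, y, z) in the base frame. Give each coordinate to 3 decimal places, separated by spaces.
8.732 -7.121 -0.536

after link 1: o_1 = (0.0000, -4.0000, 2.0000)
after link 2: o_2 = (4.0000, -6.0000, 2.0000)
after link 3: o_3 = (8.0000, -10.0000, 2.0000)
after link 4: o_4 = (8.0000, -5.0000, 3.0000)
after link 5: o_5 = (7.0000, -5.0000, 3.0000)
after link 6: o_6 = (8.7321, -7.1213, -0.5355)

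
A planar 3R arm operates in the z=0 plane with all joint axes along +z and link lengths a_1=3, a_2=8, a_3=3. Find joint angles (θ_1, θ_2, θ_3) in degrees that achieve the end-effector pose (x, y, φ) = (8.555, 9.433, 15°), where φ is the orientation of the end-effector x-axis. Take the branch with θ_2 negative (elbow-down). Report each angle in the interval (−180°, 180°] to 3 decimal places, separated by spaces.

wrist centre = target − a_3·(cos φ, sin φ) = (5.6572, 8.6565)
cos θ_2 = (106.9399−3²−8²)/(2·3·8) = 0.7071; θ_2 = -45.0021° (elbow-down)
β = atan2(8.6565,5.6572) = 56.8346°; ψ = atan2(-5.6571,8.6567) = -33.1643°
θ_1 = β − ψ = 89.9989°
θ_3 = φ − θ_1 − θ_2 = -29.9968° (wrapped to (-180°,180°])

89.999 -45.002 -29.997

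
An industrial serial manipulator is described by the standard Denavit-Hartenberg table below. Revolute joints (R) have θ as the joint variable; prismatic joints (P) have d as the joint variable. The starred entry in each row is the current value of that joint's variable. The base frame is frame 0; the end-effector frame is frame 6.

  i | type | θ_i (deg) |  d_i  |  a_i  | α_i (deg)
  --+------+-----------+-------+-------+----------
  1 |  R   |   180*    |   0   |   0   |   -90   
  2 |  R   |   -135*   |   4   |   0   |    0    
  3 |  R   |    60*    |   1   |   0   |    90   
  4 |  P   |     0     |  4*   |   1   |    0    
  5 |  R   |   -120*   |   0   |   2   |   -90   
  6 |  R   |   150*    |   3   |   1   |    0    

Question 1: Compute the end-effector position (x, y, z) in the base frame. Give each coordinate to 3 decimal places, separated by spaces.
2.596 -2.518 3.834

after link 1: o_1 = (0.0000, 0.0000, 0.0000)
after link 2: o_2 = (-0.0000, -4.0000, 0.0000)
after link 3: o_3 = (-0.0000, -5.0000, 0.0000)
after link 4: o_4 = (3.6049, -5.0000, 2.0012)
after link 5: o_5 = (3.8637, -3.2679, 1.0353)
after link 6: o_6 = (2.5962, -2.5179, 3.8337)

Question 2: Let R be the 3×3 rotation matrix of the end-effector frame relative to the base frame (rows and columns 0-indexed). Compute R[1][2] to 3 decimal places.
0.500

End-effector z-axis (col 2 of R) = (-0.2241,0.5000,0.8365)
R[1][2] = 0.5000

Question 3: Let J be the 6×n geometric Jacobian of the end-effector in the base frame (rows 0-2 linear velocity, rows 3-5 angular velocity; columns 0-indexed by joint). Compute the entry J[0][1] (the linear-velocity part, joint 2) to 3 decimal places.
-3.834

axis z_1 = (-0.0000,-1.0000,0.0000); lever o_n−o_1 = (2.5962,-2.5179,3.8337)
cross product → J_v[:, 1] = (-3.8337,0.0000,2.5962)
J_ω[:, 1] = z_1
entry J[0][1] = -3.8337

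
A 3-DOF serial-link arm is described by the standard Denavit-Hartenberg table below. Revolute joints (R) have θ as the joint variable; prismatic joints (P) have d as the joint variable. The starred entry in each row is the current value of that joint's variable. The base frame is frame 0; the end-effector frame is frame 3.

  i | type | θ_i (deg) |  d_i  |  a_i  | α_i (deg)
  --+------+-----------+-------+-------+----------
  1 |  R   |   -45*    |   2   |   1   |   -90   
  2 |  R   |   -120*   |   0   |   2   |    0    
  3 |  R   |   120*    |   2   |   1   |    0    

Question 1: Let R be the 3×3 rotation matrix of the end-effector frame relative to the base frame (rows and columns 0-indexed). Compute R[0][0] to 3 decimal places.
0.707

End-effector x-axis (col 0 of R) = (0.7071,-0.7071,0.0000)
R[0][0] = 0.7071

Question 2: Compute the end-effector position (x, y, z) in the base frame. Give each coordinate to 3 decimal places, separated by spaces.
2.121 0.707 3.732

after link 1: o_1 = (0.7071, -0.7071, 2.0000)
after link 2: o_2 = (0.0000, -0.0000, 3.7321)
after link 3: o_3 = (2.1213, 0.7071, 3.7321)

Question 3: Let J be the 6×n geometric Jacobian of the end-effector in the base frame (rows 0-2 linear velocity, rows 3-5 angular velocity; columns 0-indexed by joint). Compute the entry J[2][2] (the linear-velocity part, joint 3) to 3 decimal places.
-1.000

axis z_2 = (0.7071,0.7071,0.0000); lever o_n−o_2 = (2.1213,0.7071,0.0000)
cross product → J_v[:, 2] = (-0.0000,0.0000,-1.0000)
J_ω[:, 2] = z_2
entry J[2][2] = -1.0000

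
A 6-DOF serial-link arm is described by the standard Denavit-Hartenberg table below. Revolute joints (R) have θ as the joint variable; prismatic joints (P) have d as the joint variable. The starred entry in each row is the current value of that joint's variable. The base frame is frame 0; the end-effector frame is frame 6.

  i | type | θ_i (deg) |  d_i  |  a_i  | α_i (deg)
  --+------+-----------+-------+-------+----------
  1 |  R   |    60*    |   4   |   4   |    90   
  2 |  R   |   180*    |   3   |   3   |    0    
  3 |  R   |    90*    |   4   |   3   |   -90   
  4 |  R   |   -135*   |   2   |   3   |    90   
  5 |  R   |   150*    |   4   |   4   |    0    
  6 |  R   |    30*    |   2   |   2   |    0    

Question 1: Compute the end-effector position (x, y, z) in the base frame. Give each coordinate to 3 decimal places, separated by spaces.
3.379 3.823 3.500

after link 1: o_1 = (2.0000, 3.4641, 4.0000)
after link 2: o_2 = (3.0981, -0.6340, 4.0000)
after link 3: o_3 = (6.5622, -2.6340, 1.0000)
after link 4: o_4 = (9.3993, -1.9626, 3.1213)
after link 5: o_5 = (5.8285, 2.4084, 3.5003)
after link 6: o_6 = (3.3790, 3.8226, 3.5003)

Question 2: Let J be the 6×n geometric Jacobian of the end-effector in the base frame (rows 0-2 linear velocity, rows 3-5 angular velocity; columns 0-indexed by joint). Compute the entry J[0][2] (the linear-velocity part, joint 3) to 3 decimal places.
0.250

axis z_2 = (0.8660,-0.5000,0.0000); lever o_n−o_2 = (0.2809,4.4566,-0.4997)
cross product → J_v[:, 2] = (0.2499,0.4328,4.0000)
J_ω[:, 2] = z_2
entry J[0][2] = 0.2499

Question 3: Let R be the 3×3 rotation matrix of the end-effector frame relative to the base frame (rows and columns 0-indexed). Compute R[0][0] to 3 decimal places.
End-effector x-axis (col 0 of R) = (-0.6124,0.3536,-0.7071)
R[0][0] = -0.6124

-0.612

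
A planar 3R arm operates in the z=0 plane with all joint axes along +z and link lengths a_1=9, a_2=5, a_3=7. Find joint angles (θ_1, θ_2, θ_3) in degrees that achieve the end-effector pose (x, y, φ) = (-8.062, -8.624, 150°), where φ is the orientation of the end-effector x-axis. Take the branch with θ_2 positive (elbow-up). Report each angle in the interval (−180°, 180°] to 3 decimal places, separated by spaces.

-120.002 60.007 -150.005

wrist centre = target − a_3·(cos φ, sin φ) = (-1.9998, -12.1240)
cos θ_2 = (150.9907−9²−5²)/(2·9·5) = 0.4999; θ_2 = 60.0069° (elbow-up)
β = atan2(-12.1240,-1.9998) = -99.3665°; ψ = atan2(4.3304,11.4995) = 20.6352°
θ_1 = β − ψ = -120.0016°
θ_3 = φ − θ_1 − θ_2 = -150.0053° (wrapped to (-180°,180°])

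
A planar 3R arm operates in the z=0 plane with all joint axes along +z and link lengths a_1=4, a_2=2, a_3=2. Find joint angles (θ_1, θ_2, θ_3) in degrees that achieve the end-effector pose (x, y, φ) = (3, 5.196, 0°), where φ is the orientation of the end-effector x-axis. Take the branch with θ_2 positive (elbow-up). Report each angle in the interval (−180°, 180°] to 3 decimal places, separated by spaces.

wrist centre = target − a_3·(cos φ, sin φ) = (1.0000, 5.1960)
cos θ_2 = (27.9984−4²−2²)/(2·4·2) = 0.4999; θ_2 = 60.0065° (elbow-up)
β = atan2(5.1960,1.0000) = 79.1063°; ψ = atan2(1.7322,4.9998) = 19.1085°
θ_1 = β − ψ = 59.9978°
θ_3 = φ − θ_1 − θ_2 = -120.0044° (wrapped to (-180°,180°])

59.998 60.007 -120.004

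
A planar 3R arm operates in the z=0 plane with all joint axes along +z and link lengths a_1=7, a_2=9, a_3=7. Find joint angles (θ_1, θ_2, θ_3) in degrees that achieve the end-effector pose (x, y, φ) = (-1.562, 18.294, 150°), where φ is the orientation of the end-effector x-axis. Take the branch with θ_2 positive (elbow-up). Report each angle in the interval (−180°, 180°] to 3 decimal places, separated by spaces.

56.160 30.005 63.835

wrist centre = target − a_3·(cos φ, sin φ) = (4.5002, 14.7940)
cos θ_2 = (239.1140−7²−9²)/(2·7·9) = 0.8660; θ_2 = 30.0047° (elbow-up)
β = atan2(14.7940,4.5002) = 73.0808°; ψ = atan2(4.5006,14.7939) = 16.9210°
θ_1 = β − ψ = 56.1598°
θ_3 = φ − θ_1 − θ_2 = 63.8355° (wrapped to (-180°,180°])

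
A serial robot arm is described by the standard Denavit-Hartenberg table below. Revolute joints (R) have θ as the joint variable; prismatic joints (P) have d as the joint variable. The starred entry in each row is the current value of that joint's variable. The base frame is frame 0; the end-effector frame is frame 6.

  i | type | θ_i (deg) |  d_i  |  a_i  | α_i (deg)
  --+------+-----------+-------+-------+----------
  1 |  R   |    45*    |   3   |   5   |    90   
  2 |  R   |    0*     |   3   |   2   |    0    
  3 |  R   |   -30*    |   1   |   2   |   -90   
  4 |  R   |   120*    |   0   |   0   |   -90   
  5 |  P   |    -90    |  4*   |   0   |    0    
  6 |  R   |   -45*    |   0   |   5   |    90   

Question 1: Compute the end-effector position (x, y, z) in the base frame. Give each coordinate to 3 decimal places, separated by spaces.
after link 1: o_1 = (3.5355, 3.5355, 3.0000)
after link 2: o_2 = (7.0711, 2.8284, 3.0000)
after link 3: o_3 = (9.0029, 3.3461, 2.0000)
after link 4: o_4 = (9.0029, 3.3461, 2.0000)
after link 5: o_5 = (8.2958, -0.1895, 3.7321)
after link 6: o_6 = (12.7934, -0.0220, 5.9100)

12.793 -0.022 5.910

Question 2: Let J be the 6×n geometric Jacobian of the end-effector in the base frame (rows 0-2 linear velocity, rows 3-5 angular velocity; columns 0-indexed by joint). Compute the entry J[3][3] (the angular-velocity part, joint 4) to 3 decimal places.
0.354

axis z_3 = (0.3536,0.3536,0.8660); lever o_n−o_3 = (3.7905,-3.3681,3.9100)
cross product → J_v[:, 3] = (4.2992,1.9003,-2.5309)
J_ω[:, 3] = z_3
entry J[3][3] = 0.3536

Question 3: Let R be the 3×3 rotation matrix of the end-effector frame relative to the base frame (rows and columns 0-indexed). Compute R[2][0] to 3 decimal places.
0.436

End-effector x-axis (col 0 of R) = (0.8995,0.0335,0.4356)
R[2][0] = 0.4356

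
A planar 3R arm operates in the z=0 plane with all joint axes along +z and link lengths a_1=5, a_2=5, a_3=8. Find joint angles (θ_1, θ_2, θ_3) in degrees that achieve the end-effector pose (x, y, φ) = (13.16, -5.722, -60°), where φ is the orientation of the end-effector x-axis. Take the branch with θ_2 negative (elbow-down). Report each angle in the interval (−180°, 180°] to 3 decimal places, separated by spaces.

wrist centre = target − a_3·(cos φ, sin φ) = (9.1600, 1.2062)
cos θ_2 = (85.3605−5²−5²)/(2·5·5) = 0.7072; θ_2 = -44.9916° (elbow-down)
β = atan2(1.2062,9.1600) = 7.5016°; ψ = atan2(-3.5350,8.5361) = -22.4958°
θ_1 = β − ψ = 29.9974°
θ_3 = φ − θ_1 − θ_2 = -45.0058° (wrapped to (-180°,180°])

29.997 -44.992 -45.006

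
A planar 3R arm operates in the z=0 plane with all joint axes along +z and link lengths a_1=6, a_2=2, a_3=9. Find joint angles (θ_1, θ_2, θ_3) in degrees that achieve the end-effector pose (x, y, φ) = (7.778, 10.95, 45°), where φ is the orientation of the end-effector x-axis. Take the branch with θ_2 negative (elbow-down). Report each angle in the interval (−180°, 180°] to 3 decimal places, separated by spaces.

wrist centre = target − a_3·(cos φ, sin φ) = (1.4140, 4.5860)
cos θ_2 = (23.0313−6²−2²)/(2·6·2) = -0.7070; θ_2 = -134.9938° (elbow-down)
β = atan2(4.5860,1.4140) = 72.8636°; ψ = atan2(-1.4144,4.5859) = -17.1405°
θ_1 = β − ψ = 90.0041°
θ_3 = φ − θ_1 − θ_2 = 89.9898° (wrapped to (-180°,180°])

90.004 -134.994 89.990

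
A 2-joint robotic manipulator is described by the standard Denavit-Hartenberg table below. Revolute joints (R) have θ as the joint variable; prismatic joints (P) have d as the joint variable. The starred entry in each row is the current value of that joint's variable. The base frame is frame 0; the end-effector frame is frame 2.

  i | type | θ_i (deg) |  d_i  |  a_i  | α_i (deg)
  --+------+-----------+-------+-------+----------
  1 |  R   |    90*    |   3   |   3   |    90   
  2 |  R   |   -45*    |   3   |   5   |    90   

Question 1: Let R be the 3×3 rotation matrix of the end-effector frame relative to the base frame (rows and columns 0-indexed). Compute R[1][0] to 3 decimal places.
End-effector x-axis (col 0 of R) = (0.0000,0.7071,-0.7071)
R[1][0] = 0.7071

0.707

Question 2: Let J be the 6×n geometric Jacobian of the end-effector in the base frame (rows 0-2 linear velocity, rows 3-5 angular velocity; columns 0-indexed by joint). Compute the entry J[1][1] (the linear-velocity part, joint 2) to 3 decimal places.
3.536

axis z_1 = (1.0000,-0.0000,0.0000); lever o_n−o_1 = (3.0000,3.5355,-3.5355)
cross product → J_v[:, 1] = (-0.0000,3.5355,3.5355)
J_ω[:, 1] = z_1
entry J[1][1] = 3.5355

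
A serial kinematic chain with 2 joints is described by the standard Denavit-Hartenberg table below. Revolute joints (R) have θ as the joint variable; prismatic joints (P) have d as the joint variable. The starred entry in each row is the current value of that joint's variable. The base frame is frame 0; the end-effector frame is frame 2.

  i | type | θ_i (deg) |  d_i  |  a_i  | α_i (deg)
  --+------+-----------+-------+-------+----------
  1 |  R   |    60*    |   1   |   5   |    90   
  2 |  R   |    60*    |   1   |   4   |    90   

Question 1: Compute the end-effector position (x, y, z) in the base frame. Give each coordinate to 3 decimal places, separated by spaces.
after link 1: o_1 = (2.5000, 4.3301, 1.0000)
after link 2: o_2 = (4.3660, 5.5622, 4.4641)

4.366 5.562 4.464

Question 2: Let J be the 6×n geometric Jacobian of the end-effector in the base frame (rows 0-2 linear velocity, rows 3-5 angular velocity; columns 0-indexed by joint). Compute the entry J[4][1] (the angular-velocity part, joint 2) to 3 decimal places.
axis z_1 = (0.8660,-0.5000,0.0000); lever o_n−o_1 = (1.8660,1.2321,3.4641)
cross product → J_v[:, 1] = (-1.7321,-3.0000,2.0000)
J_ω[:, 1] = z_1
entry J[4][1] = -0.5000

-0.500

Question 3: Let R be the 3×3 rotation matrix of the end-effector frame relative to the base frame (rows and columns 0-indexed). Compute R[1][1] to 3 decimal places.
-0.500

End-effector y-axis (col 1 of R) = (0.8660,-0.5000,0.0000)
R[1][1] = -0.5000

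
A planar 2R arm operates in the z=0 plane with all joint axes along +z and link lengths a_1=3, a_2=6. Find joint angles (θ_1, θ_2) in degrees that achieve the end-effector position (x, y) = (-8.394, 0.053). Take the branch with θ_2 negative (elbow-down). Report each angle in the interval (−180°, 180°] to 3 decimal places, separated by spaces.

cos θ_2 = (70.4620−3²−6²)/(2·3·6) = 0.7073; θ_2 = -44.9860° (elbow-down)
β = atan2(0.0530,-8.3940) = 179.6382°; ψ = atan2(-4.2416,7.2437) = -30.3515°
θ_1 = β − ψ = 209.9898°

-150.010 -44.986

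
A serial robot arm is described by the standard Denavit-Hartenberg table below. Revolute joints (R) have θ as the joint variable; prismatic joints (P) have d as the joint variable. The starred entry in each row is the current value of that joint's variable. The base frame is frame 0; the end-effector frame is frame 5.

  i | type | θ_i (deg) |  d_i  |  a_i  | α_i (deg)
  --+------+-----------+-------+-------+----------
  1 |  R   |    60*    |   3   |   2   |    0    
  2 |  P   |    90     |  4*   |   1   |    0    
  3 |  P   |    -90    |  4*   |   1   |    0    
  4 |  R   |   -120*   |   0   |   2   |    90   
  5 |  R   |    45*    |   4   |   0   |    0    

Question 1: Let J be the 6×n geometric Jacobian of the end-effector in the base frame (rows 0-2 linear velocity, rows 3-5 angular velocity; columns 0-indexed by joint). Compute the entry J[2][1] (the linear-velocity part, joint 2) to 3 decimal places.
prismatic axis z_1 = (0.0000,0.0000,1.0000)
J_v[:, 1] = z_1; J_ω[:, 1] = (0,0,0)
entry J[2][1] = 1.0000

1.000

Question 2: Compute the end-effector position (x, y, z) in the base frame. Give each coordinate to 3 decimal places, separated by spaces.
after link 1: o_1 = (1.0000, 1.7321, 3.0000)
after link 2: o_2 = (0.1340, 2.2321, 7.0000)
after link 3: o_3 = (0.6340, 3.0981, 11.0000)
after link 4: o_4 = (1.6340, 1.3660, 11.0000)
after link 5: o_5 = (-1.8301, -0.6340, 11.0000)

-1.830 -0.634 11.000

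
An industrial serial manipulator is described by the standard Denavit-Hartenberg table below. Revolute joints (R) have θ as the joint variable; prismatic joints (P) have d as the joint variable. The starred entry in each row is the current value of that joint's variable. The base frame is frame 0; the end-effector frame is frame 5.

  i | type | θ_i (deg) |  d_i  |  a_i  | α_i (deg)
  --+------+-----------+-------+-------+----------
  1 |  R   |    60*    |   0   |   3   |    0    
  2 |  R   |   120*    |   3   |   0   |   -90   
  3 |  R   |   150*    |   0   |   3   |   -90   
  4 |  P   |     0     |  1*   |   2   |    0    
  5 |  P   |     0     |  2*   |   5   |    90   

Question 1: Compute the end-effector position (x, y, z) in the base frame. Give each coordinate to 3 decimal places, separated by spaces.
after link 1: o_1 = (1.5000, 2.5981, 0.0000)
after link 2: o_2 = (1.5000, 2.5981, 3.0000)
after link 3: o_3 = (4.0981, 2.5981, 1.5000)
after link 4: o_4 = (6.3301, 2.5981, 1.3660)
after link 5: o_5 = (11.6603, 2.5981, 0.5981)

11.660 2.598 0.598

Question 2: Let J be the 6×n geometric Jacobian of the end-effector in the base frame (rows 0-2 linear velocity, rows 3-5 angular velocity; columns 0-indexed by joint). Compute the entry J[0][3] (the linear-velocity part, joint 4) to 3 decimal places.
0.500

prismatic axis z_3 = (0.5000,-0.0000,0.8660)
J_v[:, 3] = z_3; J_ω[:, 3] = (0,0,0)
entry J[0][3] = 0.5000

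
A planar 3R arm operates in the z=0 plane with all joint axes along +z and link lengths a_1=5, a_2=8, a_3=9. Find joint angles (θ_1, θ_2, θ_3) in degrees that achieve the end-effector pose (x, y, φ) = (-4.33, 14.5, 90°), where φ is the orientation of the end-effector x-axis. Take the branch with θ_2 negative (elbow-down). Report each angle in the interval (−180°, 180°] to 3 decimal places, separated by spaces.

wrist centre = target − a_3·(cos φ, sin φ) = (-4.3300, 5.5000)
cos θ_2 = (48.9989−5²−8²)/(2·5·8) = -0.5000; θ_2 = -120.0009° (elbow-down)
β = atan2(5.5000,-4.3300) = 128.2124°; ψ = atan2(-6.9281,0.9999) = -81.7876°
θ_1 = β − ψ = 210.0000°
θ_3 = φ − θ_1 − θ_2 = 0.0009° (wrapped to (-180°,180°])

-150.000 -120.001 0.001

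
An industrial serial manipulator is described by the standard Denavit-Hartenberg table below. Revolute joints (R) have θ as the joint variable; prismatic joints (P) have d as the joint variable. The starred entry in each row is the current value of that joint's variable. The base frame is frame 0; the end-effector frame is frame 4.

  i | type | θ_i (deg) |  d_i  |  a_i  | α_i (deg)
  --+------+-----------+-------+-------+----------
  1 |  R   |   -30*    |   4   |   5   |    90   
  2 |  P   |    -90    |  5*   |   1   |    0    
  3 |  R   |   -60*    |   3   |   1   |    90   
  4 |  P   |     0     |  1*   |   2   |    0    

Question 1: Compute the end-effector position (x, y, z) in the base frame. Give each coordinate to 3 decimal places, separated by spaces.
after link 1: o_1 = (4.3301, -2.5000, 4.0000)
after link 2: o_2 = (1.8301, -6.8301, 3.0000)
after link 3: o_3 = (-0.4199, -8.9952, 2.5000)
after link 4: o_4 = (-2.3529, -7.8792, 2.3660)

-2.353 -7.879 2.366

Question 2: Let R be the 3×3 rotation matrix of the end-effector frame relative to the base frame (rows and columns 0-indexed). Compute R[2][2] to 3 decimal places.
0.866

End-effector z-axis (col 2 of R) = (-0.4330,0.2500,0.8660)
R[2][2] = 0.8660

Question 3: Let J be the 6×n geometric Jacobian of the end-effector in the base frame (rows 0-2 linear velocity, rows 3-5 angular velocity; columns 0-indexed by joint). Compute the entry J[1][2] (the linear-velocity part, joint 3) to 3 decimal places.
axis z_2 = (-0.5000,-0.8660,0.0000); lever o_n−o_2 = (-4.1830,-1.0490,-0.6340)
cross product → J_v[:, 2] = (0.5490,-0.3170,-3.0981)
J_ω[:, 2] = z_2
entry J[1][2] = -0.3170

-0.317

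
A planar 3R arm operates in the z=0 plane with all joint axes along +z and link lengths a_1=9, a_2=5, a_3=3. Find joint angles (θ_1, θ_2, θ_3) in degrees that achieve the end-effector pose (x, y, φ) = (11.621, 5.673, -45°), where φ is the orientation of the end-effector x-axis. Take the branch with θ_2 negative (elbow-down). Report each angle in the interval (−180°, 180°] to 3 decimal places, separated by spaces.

60.002 -60.003 -44.999

wrist centre = target − a_3·(cos φ, sin φ) = (9.4997, 7.7943)
cos θ_2 = (150.9953−9²−5²)/(2·9·5) = 0.4999; θ_2 = -60.0034° (elbow-down)
β = atan2(7.7943,9.4997) = 39.3683°; ψ = atan2(-4.3303,11.4997) = -20.6341°
θ_1 = β − ψ = 60.0024°
θ_3 = φ − θ_1 − θ_2 = -44.9989° (wrapped to (-180°,180°])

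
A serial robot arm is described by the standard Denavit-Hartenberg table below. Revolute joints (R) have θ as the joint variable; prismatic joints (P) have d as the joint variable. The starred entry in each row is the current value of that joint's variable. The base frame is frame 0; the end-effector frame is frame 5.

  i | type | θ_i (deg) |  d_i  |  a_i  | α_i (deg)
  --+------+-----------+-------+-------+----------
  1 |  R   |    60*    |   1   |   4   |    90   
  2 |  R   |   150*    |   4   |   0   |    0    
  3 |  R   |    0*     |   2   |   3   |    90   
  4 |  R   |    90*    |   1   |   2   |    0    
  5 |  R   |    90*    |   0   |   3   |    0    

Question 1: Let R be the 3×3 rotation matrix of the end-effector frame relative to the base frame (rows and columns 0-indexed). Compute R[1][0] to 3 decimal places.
0.750

End-effector x-axis (col 0 of R) = (0.4330,0.7500,-0.5000)
R[1][0] = 0.7500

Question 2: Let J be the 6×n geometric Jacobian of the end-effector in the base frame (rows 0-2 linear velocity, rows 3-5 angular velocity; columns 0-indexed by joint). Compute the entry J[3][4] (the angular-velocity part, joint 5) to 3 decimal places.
0.250

axis z_4 = (0.2500,0.4330,0.8660); lever o_n−o_4 = (1.2990,2.2500,-1.5000)
cross product → J_v[:, 4] = (-2.5981,1.5000,0.0000)
J_ω[:, 4] = z_4
entry J[3][4] = 0.2500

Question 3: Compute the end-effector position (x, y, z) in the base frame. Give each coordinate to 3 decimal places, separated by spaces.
9.178 -0.103 1.866

after link 1: o_1 = (2.0000, 3.4641, 1.0000)
after link 2: o_2 = (5.4641, 1.4641, 1.0000)
after link 3: o_3 = (5.8971, -1.7859, 2.5000)
after link 4: o_4 = (7.8792, -2.3529, 3.3660)
after link 5: o_5 = (9.1782, -0.1029, 1.8660)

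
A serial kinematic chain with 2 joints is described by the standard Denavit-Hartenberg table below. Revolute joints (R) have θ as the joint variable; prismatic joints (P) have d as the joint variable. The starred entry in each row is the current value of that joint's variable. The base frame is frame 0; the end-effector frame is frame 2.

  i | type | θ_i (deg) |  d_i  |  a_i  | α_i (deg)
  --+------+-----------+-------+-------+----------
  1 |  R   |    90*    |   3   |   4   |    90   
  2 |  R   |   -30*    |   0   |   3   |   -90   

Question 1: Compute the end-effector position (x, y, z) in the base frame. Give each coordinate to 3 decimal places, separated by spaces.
after link 1: o_1 = (0.0000, 4.0000, 3.0000)
after link 2: o_2 = (0.0000, 6.5981, 1.5000)

0.000 6.598 1.500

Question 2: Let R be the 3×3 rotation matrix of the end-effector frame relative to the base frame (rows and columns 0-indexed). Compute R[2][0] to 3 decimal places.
End-effector x-axis (col 0 of R) = (0.0000,0.8660,-0.5000)
R[2][0] = -0.5000

-0.500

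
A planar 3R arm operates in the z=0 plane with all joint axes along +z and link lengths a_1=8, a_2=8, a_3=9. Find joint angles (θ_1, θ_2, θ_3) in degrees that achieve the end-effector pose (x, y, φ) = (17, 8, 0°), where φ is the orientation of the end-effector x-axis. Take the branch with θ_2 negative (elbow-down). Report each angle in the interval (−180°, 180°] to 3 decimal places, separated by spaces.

90.000 -90.000 0.000

wrist centre = target − a_3·(cos φ, sin φ) = (8.0000, 8.0000)
cos θ_2 = (128.0000−8²−8²)/(2·8·8) = 0.0000; θ_2 = -90.0000° (elbow-down)
β = atan2(8.0000,8.0000) = 45.0000°; ψ = atan2(-8.0000,8.0000) = -45.0000°
θ_1 = β − ψ = 90.0000°
θ_3 = φ − θ_1 − θ_2 = 0.0000° (wrapped to (-180°,180°])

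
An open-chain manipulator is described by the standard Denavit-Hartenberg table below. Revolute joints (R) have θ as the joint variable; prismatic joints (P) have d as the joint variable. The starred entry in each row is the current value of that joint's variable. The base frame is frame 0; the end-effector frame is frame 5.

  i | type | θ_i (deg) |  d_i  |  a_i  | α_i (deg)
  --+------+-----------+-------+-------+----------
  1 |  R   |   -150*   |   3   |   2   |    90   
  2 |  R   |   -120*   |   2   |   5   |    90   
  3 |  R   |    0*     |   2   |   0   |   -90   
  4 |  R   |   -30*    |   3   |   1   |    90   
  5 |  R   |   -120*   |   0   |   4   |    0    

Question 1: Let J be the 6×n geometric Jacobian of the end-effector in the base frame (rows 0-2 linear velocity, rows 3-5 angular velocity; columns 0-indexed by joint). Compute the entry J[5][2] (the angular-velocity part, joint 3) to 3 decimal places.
axis z_2 = (0.7500,0.4330,0.5000); lever o_n−o_2 = (0.9821,0.0311,1.5000)
cross product → J_v[:, 2] = (0.6340,-0.6340,-0.4019)
J_ω[:, 2] = z_2
entry J[5][2] = 0.5000

0.500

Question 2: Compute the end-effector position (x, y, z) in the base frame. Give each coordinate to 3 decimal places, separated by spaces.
after link 1: o_1 = (-1.7321, -1.0000, 3.0000)
after link 2: o_2 = (-0.5670, 1.9821, -1.3301)
after link 3: o_3 = (0.9330, 2.8481, -0.3301)
after link 4: o_4 = (0.1830, 5.8792, -0.8301)
after link 5: o_5 = (0.4151, 2.0131, 0.1699)

0.415 2.013 0.170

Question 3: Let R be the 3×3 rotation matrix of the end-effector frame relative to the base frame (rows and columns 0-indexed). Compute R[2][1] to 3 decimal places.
End-effector y-axis (col 1 of R) = (0.8995,-0.0580,-0.4330)
R[2][1] = -0.4330

-0.433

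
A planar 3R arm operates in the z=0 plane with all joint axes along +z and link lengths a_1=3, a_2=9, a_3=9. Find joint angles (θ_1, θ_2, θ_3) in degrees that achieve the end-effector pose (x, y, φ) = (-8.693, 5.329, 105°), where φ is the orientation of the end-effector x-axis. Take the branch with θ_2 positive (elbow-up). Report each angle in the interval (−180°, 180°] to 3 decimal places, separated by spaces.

wrist centre = target − a_3·(cos φ, sin φ) = (-6.3636, -3.3643)
cos θ_2 = (51.8145−3²−9²)/(2·3·9) = -0.7071; θ_2 = 135.0026° (elbow-up)
β = atan2(-3.3643,-6.3636) = -152.1354°; ψ = atan2(6.3637,-3.3642) = 117.8638°
θ_1 = β − ψ = -269.9993°
θ_3 = φ − θ_1 − θ_2 = -120.0033° (wrapped to (-180°,180°])

90.001 135.003 -120.003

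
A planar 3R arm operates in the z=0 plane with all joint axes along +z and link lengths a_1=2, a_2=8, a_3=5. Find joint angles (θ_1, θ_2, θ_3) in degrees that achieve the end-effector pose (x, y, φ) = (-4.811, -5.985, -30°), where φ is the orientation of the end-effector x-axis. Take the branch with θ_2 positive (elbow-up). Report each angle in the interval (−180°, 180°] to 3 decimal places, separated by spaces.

176.714 30.026 123.259

wrist centre = target − a_3·(cos φ, sin φ) = (-9.1411, -3.4850)
cos θ_2 = (95.7054−2²−8²)/(2·2·8) = 0.8658; θ_2 = 30.0264° (elbow-up)
β = atan2(-3.4850,-9.1411) = -159.1310°; ψ = atan2(4.0032,8.9264) = 24.1548°
θ_1 = β − ψ = -183.2857°
θ_3 = φ − θ_1 − θ_2 = 123.2593° (wrapped to (-180°,180°])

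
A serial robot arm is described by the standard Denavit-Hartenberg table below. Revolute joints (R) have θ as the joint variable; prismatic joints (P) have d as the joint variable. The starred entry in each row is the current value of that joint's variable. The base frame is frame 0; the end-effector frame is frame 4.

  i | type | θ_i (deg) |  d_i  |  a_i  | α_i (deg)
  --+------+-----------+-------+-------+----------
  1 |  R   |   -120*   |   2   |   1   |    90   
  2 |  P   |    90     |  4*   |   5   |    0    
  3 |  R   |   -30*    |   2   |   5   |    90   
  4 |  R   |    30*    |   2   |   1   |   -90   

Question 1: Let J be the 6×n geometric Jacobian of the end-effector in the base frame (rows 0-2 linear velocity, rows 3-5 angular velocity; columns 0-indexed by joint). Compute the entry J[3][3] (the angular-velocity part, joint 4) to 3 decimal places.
-0.433

axis z_3 = (-0.4330,-0.7500,-0.5000); lever o_n−o_3 = (-1.5155,-1.6250,-0.2500)
cross product → J_v[:, 3] = (-0.6250,0.6495,-0.4330)
J_ω[:, 3] = z_3
entry J[3][3] = -0.4330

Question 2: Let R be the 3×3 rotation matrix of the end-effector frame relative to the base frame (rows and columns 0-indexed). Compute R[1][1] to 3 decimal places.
End-effector y-axis (col 1 of R) = (0.4330,0.7500,0.5000)
R[1][1] = 0.7500

0.750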